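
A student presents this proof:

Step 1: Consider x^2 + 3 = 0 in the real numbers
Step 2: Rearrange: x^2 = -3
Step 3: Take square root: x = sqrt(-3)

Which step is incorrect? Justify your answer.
Step 3: Take square root: x = sqrt(-3)

Step 3 takes the square root of -3, which is negative. In the real number system, the square root of a negative number is undefined. The equation x^2 + 3 = 0 has no real solutions. Square roots of negative numbers only exist in the complex numbers.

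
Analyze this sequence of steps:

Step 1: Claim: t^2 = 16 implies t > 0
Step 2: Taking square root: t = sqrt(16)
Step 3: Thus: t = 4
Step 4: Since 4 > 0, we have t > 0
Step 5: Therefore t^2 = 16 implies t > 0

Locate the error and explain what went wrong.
Step 2: Taking square root: t = sqrt(16)

Step 2 takes the square root and assumes the positive root only. The equation t^2 = 16 actually has two solutions: t = 4 and t = -4. The proof silently assumes t > 0 without justification, then uses this assumption to conclude t > 0, which is circular. The counterexample t = -4 shows the claim is false.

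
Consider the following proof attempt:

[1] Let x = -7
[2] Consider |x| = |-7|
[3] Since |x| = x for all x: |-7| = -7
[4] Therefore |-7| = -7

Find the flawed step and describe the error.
Step 3: Since |x| = x for all x: |-7| = -7

Step 3 incorrectly states that |x| = x for all x. The correct definition is |x| = x when x >= 0, and |x| = -x when x < 0. Since -7 < 0, we have |-7| = -(-7) = 7, not -7.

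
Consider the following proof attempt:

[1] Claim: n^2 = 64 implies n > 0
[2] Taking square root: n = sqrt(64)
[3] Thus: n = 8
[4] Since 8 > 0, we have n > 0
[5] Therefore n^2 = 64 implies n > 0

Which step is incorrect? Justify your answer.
Step 2: Taking square root: n = sqrt(64)

Step 2 takes the square root and assumes the positive root only. The equation n^2 = 64 actually has two solutions: n = 8 and n = -8. The proof silently assumes n > 0 without justification, then uses this assumption to conclude n > 0, which is circular. The counterexample n = -8 shows the claim is false.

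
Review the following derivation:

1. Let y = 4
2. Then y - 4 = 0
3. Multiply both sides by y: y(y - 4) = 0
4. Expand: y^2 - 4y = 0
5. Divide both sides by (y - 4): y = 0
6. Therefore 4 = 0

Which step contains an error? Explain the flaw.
Step 5: Divide both sides by (y - 4): y = 0

Step 5 divides both sides by (y - 4). However, since y = 4, we have (y - 4) = 0. Division by zero is undefined, making this step invalid.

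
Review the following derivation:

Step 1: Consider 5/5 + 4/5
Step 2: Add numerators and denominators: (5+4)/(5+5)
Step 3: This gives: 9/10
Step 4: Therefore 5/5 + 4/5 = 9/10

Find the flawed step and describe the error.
Step 2: Add numerators and denominators: (5+4)/(5+5)

Step 2 incorrectly adds fractions by separately adding numerators and denominators. This is wrong. The correct method requires a common denominator: 5/5 + 4/5 = (5×5 + 4×5)/(5×5) = 45/25 = 9/5. The method used gives 9/10, which is different.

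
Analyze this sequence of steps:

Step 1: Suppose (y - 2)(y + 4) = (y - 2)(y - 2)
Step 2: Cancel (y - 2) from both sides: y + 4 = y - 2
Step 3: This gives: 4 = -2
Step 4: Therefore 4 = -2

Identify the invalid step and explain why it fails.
Step 2: Cancel (y - 2) from both sides: y + 4 = y - 2

Step 2 cancels (y - 2) from both sides. This is only valid if (y - 2) ≠ 0, i.e., y ≠ 2. When y = 2, both sides equal zero regardless of the other factors. The correct approach requires considering y = 2 as a separate case.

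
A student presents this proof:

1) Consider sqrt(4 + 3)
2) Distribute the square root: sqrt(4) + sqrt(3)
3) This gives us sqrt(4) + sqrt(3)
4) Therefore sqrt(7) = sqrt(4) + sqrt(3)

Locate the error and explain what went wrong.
Step 2: Distribute the square root: sqrt(4) + sqrt(3)

Step 2 incorrectly 'distributes' the square root over addition. The square root function does not distribute: sqrt(a + b) ≠ sqrt(a) + sqrt(b). In fact, sqrt(4 + 3) = sqrt(7) ≈ 2.6458, while sqrt(4) + sqrt(3) ≈ 3.7321.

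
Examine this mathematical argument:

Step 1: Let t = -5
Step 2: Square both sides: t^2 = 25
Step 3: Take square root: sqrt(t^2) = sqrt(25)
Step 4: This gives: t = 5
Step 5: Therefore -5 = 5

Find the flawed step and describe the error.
Step 4: This gives: t = 5

Step 4 incorrectly states that sqrt(t^2) = t. The correct identity is sqrt(t^2) = |t|. Since t = -5 < 0, we have sqrt(t^2) = |-5| = 5, not t = -5.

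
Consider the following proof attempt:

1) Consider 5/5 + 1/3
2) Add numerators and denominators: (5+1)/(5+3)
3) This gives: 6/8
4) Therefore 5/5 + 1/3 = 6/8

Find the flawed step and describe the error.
Step 2: Add numerators and denominators: (5+1)/(5+3)

Step 2 incorrectly adds fractions by separately adding numerators and denominators. This is wrong. The correct method requires a common denominator: 5/5 + 1/3 = (5×3 + 1×5)/(5×3) = 20/15 = 4/3. The method used gives 6/8, which is different.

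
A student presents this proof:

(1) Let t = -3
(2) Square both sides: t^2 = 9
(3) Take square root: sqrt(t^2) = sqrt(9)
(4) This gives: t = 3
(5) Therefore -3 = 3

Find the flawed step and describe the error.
Step 4: This gives: t = 3

Step 4 incorrectly states that sqrt(t^2) = t. The correct identity is sqrt(t^2) = |t|. Since t = -3 < 0, we have sqrt(t^2) = |-3| = 3, not t = -3.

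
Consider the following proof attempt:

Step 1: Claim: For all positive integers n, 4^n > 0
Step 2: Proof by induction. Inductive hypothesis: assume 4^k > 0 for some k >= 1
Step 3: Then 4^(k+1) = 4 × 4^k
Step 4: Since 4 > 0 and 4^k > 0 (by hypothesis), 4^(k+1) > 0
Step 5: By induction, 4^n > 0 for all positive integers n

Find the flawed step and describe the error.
Step 5: By induction, 4^n > 0 for all positive integers n

Step 5 concludes the proof by induction, but no base case was ever established. A valid induction proof requires: (1) a base case proving 4^1 > 0, and (2) an inductive step showing IF 4^k > 0 THEN 4^(k+1) > 0. Steps 2-4 correctly establish the inductive step, but without the base case the conclusion in step 5 does not follow.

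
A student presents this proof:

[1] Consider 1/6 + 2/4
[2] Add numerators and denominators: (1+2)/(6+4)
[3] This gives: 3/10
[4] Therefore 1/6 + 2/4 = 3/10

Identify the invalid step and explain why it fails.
Step 2: Add numerators and denominators: (1+2)/(6+4)

Step 2 incorrectly adds fractions by separately adding numerators and denominators. This is wrong. The correct method requires a common denominator: 1/6 + 2/4 = (1×4 + 2×6)/(6×4) = 16/24 = 2/3. The method used gives 3/10, which is different.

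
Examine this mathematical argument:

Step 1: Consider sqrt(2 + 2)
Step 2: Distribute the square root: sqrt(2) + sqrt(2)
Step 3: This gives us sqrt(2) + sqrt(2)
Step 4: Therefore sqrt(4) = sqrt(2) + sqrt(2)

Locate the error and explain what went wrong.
Step 2: Distribute the square root: sqrt(2) + sqrt(2)

Step 2 incorrectly 'distributes' the square root over addition. The square root function does not distribute: sqrt(a + b) ≠ sqrt(a) + sqrt(b). In fact, sqrt(2 + 2) = sqrt(4) ≈ 2.0000, while sqrt(2) + sqrt(2) ≈ 2.8284.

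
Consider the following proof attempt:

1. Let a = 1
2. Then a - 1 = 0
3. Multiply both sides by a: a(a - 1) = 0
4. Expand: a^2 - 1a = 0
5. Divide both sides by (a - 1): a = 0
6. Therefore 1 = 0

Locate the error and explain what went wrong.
Step 5: Divide both sides by (a - 1): a = 0

Step 5 divides both sides by (a - 1). However, since a = 1, we have (a - 1) = 0. Division by zero is undefined, making this step invalid.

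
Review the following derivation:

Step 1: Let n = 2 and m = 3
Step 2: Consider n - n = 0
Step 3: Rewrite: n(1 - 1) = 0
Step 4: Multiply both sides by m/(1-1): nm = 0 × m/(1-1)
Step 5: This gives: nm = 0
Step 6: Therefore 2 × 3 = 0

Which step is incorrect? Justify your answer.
Step 4: Multiply both sides by m/(1-1): nm = 0 × m/(1-1)

Step 4 multiplies both sides by m/(1-1). However, 1-1 = 0, so this is multiplication by m/0, which is undefined. We cannot multiply by an undefined expression.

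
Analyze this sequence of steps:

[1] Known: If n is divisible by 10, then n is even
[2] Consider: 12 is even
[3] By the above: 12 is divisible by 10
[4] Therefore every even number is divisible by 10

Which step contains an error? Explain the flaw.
Step 3: By the above: 12 is divisible by 10

Step 3 commits the fallacy of affirming the consequent. The known fact 'divisible by 10 → even' does NOT imply 'even → divisible by 10'. That would be the converse, which is false. For example, 12 is even but 12 ÷ 10 = 1.20, which is not an integer.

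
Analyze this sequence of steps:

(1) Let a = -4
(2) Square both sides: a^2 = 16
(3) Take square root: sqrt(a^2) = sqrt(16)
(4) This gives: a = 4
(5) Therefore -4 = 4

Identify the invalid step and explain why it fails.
Step 4: This gives: a = 4

Step 4 incorrectly states that sqrt(a^2) = a. The correct identity is sqrt(a^2) = |a|. Since a = -4 < 0, we have sqrt(a^2) = |-4| = 4, not a = -4.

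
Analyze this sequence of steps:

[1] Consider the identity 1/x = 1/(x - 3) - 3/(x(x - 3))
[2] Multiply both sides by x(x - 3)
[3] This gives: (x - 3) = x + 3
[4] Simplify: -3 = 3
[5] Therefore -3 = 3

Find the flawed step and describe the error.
Step 3: This gives: (x - 3) = x + 3

Step 3 makes a sign error when clearing denominators. Multiplying -3/(x(x - 3)) by x(x - 3) gives -3, not +3. The correct result is (x - 3) = x - 3, which is trivially true, not (x - 3) = x + 3. (Step 1 is a valid identity: 1/(x - 3) - 3/(x(x - 3)) = (x - 3)/(x(x - 3)) = 1/x.)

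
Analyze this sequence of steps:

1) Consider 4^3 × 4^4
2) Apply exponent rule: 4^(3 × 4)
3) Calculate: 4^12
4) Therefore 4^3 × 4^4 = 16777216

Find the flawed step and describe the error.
Step 2: Apply exponent rule: 4^(3 × 4)

Step 2 incorrectly states that a^b × a^c = a^(b×c). The correct rule is a^b × a^c = a^(b+c). The actual value is 4^3 × 4^4 = 4^7 = 16384, not 4^12 = 16777216.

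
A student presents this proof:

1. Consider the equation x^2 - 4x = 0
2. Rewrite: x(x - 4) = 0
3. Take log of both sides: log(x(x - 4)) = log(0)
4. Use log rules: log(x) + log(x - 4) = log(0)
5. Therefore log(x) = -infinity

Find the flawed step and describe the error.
Step 3: Take log of both sides: log(x(x - 4)) = log(0)

Step 3 takes the logarithm of both sides, resulting in log(0) on the right side. The logarithm is only defined for positive numbers; log(0) is undefined (approaches negative infinity). This operation is invalid.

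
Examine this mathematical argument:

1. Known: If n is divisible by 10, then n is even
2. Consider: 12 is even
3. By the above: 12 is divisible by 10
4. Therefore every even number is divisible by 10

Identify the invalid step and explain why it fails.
Step 3: By the above: 12 is divisible by 10

Step 3 commits the fallacy of affirming the consequent. The known fact 'divisible by 10 → even' does NOT imply 'even → divisible by 10'. That would be the converse, which is false. For example, 12 is even but 12 ÷ 10 = 1.20, which is not an integer.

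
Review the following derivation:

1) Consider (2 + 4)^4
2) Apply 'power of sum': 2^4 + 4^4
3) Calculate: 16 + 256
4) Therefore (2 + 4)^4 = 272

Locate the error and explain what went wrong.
Step 2: Apply 'power of sum': 2^4 + 4^4

Step 2 incorrectly applies a non-existent rule '(a+b)^n = a^n + b^n'. This is false in general. The correct expansion uses the binomial theorem. The actual value is (2 + 4)^4 = 6^4 = 1296, not 272.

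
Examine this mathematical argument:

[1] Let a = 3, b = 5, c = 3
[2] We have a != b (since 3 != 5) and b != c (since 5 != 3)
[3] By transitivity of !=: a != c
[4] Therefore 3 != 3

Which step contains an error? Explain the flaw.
Step 3: By transitivity of !=: a != c

Step 3 incorrectly applies transitivity to the '!=' relation. Transitivity states: if a R b and b R c, then a R c. However, '!=' is not transitive. Counterexample: 3 != 5 and 5 != 3, but 3 = 3 (both equal 3). Transitivity holds for relations like <, <=, =, but not for !=.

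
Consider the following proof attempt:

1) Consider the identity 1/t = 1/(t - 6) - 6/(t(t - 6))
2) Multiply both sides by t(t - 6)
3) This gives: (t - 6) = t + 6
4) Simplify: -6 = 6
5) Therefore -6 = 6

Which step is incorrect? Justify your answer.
Step 3: This gives: (t - 6) = t + 6

Step 3 makes a sign error when clearing denominators. Multiplying -6/(t(t - 6)) by t(t - 6) gives -6, not +6. The correct result is (t - 6) = t - 6, which is trivially true, not (t - 6) = t + 6. (Step 1 is a valid identity: 1/(t - 6) - 6/(t(t - 6)) = (t - 6)/(t(t - 6)) = 1/t.)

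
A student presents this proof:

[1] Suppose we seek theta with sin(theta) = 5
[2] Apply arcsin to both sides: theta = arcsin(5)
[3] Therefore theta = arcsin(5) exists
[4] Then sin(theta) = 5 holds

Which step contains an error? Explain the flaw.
Step 2: Apply arcsin to both sides: theta = arcsin(5)

Step 2 applies arcsin to 5. However, arcsin(x) is only defined for x in [-1, 1] because sin(theta) can only produce values in that range. Since |5| > 1, arcsin(5) is undefined. There is no angle whose sine equals 5.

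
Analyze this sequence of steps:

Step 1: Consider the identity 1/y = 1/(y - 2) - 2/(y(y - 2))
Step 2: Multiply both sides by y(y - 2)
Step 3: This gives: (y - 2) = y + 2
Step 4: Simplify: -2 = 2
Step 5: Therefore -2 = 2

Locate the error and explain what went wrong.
Step 3: This gives: (y - 2) = y + 2

Step 3 makes a sign error when clearing denominators. Multiplying -2/(y(y - 2)) by y(y - 2) gives -2, not +2. The correct result is (y - 2) = y - 2, which is trivially true, not (y - 2) = y + 2. (Step 1 is a valid identity: 1/(y - 2) - 2/(y(y - 2)) = (y - 2)/(y(y - 2)) = 1/y.)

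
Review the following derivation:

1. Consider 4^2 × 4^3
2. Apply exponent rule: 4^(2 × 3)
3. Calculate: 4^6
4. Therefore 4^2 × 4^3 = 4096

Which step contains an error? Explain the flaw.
Step 2: Apply exponent rule: 4^(2 × 3)

Step 2 incorrectly states that a^b × a^c = a^(b×c). The correct rule is a^b × a^c = a^(b+c). The actual value is 4^2 × 4^3 = 4^5 = 1024, not 4^6 = 4096.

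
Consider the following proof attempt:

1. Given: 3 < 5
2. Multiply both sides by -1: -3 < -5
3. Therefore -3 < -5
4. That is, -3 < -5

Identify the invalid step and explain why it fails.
Step 2: Multiply both sides by -1: -3 < -5

Step 2 multiplies both sides by -1 but fails to reverse the inequality sign. When multiplying (or dividing) an inequality by a negative number, the direction must be reversed. Since 3 < 5, we should get -3 > -5, i.e., -3 > -5.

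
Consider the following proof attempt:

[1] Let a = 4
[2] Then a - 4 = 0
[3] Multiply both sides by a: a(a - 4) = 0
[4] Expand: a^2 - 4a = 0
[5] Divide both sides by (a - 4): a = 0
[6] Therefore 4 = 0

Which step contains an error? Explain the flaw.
Step 5: Divide both sides by (a - 4): a = 0

Step 5 divides both sides by (a - 4). However, since a = 4, we have (a - 4) = 0. Division by zero is undefined, making this step invalid.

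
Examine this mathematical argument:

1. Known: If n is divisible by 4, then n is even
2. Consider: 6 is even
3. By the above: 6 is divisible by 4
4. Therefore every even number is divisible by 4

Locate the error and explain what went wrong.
Step 3: By the above: 6 is divisible by 4

Step 3 commits the fallacy of affirming the consequent. The known fact 'divisible by 4 → even' does NOT imply 'even → divisible by 4'. That would be the converse, which is false. For example, 6 is even but 6 ÷ 4 = 1.50, which is not an integer.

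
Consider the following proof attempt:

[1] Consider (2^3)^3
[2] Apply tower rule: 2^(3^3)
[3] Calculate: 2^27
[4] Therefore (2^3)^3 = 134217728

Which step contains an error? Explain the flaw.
Step 2: Apply tower rule: 2^(3^3)

Step 2 incorrectly states that (a^b)^c = a^(b^c). The correct rule is (a^b)^c = a^(b×c). The actual value is (2^3)^3 = 2^9 = 512, not 2^27 = 134217728.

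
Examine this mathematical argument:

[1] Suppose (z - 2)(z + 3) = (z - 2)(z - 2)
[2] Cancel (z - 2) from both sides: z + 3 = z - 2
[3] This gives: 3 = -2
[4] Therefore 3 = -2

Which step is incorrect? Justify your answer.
Step 2: Cancel (z - 2) from both sides: z + 3 = z - 2

Step 2 cancels (z - 2) from both sides. This is only valid if (z - 2) ≠ 0, i.e., z ≠ 2. When z = 2, both sides equal zero regardless of the other factors. The correct approach requires considering z = 2 as a separate case.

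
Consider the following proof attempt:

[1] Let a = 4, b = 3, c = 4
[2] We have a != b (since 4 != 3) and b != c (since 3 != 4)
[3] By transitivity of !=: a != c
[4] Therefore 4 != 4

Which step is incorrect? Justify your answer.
Step 3: By transitivity of !=: a != c

Step 3 incorrectly applies transitivity to the '!=' relation. Transitivity states: if a R b and b R c, then a R c. However, '!=' is not transitive. Counterexample: 4 != 3 and 3 != 4, but 4 = 4 (both equal 4). Transitivity holds for relations like <, <=, =, but not for !=.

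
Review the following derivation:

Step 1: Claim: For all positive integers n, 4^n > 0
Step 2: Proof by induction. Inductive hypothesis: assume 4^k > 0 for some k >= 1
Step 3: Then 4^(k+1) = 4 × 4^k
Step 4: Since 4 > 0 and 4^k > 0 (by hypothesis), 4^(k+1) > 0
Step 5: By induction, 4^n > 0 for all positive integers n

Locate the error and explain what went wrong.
Step 5: By induction, 4^n > 0 for all positive integers n

Step 5 concludes the proof by induction, but no base case was ever established. A valid induction proof requires: (1) a base case proving 4^1 > 0, and (2) an inductive step showing IF 4^k > 0 THEN 4^(k+1) > 0. Steps 2-4 correctly establish the inductive step, but without the base case the conclusion in step 5 does not follow.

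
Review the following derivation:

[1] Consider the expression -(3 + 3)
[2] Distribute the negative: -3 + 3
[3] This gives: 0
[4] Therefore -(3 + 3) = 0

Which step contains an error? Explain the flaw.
Step 2: Distribute the negative: -3 + 3

Step 2 incorrectly distributes the negative sign. The correct distribution is -(3 + 3) = -3 - 3 = -6. The negative must be applied to both terms, not just the first. The error treats -(3 + 3) as -3 + 3, which equals 0 instead of -6.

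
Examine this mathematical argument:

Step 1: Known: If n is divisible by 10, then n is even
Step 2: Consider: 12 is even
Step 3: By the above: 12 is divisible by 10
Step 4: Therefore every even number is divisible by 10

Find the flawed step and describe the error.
Step 3: By the above: 12 is divisible by 10

Step 3 commits the fallacy of affirming the consequent. The known fact 'divisible by 10 → even' does NOT imply 'even → divisible by 10'. That would be the converse, which is false. For example, 12 is even but 12 ÷ 10 = 1.20, which is not an integer.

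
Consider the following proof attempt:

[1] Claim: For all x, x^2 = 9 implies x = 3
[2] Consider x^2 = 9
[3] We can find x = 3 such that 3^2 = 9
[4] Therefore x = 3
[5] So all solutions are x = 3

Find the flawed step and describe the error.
Step 4: Therefore x = 3

Step 4 incorrectly concludes that x = 3 is the only solution. The proof shows that x = 3 is A solution (existence), but does not show it is the ONLY solution (uniqueness). In fact, x = -3 is also a solution since (-3)^2 = 9. Finding one solution doesn't prove there are no others.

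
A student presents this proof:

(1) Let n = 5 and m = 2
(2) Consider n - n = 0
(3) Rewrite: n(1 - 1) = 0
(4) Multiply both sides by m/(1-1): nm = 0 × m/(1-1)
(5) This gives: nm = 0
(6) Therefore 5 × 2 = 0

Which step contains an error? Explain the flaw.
Step 4: Multiply both sides by m/(1-1): nm = 0 × m/(1-1)

Step 4 multiplies both sides by m/(1-1). However, 1-1 = 0, so this is multiplication by m/0, which is undefined. We cannot multiply by an undefined expression.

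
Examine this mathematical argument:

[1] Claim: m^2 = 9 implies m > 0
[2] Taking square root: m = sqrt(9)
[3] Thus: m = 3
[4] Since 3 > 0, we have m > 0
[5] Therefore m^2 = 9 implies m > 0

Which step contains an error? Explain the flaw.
Step 2: Taking square root: m = sqrt(9)

Step 2 takes the square root and assumes the positive root only. The equation m^2 = 9 actually has two solutions: m = 3 and m = -3. The proof silently assumes m > 0 without justification, then uses this assumption to conclude m > 0, which is circular. The counterexample m = -3 shows the claim is false.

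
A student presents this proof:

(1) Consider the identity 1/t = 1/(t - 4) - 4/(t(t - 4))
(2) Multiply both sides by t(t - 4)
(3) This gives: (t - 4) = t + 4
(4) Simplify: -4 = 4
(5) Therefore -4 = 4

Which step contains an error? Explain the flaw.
Step 3: This gives: (t - 4) = t + 4

Step 3 makes a sign error when clearing denominators. Multiplying -4/(t(t - 4)) by t(t - 4) gives -4, not +4. The correct result is (t - 4) = t - 4, which is trivially true, not (t - 4) = t + 4. (Step 1 is a valid identity: 1/(t - 4) - 4/(t(t - 4)) = (t - 4)/(t(t - 4)) = 1/t.)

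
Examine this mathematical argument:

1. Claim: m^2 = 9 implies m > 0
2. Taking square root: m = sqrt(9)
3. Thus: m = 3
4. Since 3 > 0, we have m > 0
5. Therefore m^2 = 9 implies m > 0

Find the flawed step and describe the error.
Step 2: Taking square root: m = sqrt(9)

Step 2 takes the square root and assumes the positive root only. The equation m^2 = 9 actually has two solutions: m = 3 and m = -3. The proof silently assumes m > 0 without justification, then uses this assumption to conclude m > 0, which is circular. The counterexample m = -3 shows the claim is false.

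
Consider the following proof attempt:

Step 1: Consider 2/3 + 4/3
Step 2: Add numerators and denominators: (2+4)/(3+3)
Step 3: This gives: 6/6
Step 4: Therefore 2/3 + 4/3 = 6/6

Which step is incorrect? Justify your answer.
Step 2: Add numerators and denominators: (2+4)/(3+3)

Step 2 incorrectly adds fractions by separately adding numerators and denominators. This is wrong. The correct method requires a common denominator: 2/3 + 4/3 = (2×3 + 4×3)/(3×3) = 18/9 = 2. The method used gives 6/6, which is different.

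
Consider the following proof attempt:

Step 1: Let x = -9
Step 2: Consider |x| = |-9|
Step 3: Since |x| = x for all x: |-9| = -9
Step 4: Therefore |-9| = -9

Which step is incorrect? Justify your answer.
Step 3: Since |x| = x for all x: |-9| = -9

Step 3 incorrectly states that |x| = x for all x. The correct definition is |x| = x when x >= 0, and |x| = -x when x < 0. Since -9 < 0, we have |-9| = -(-9) = 9, not -9.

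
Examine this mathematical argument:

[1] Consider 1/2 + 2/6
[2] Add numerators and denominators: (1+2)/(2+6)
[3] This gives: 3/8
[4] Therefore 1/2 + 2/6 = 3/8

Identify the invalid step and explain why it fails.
Step 2: Add numerators and denominators: (1+2)/(2+6)

Step 2 incorrectly adds fractions by separately adding numerators and denominators. This is wrong. The correct method requires a common denominator: 1/2 + 2/6 = (1×6 + 2×2)/(2×6) = 10/12 = 5/6. The method used gives 3/8, which is different.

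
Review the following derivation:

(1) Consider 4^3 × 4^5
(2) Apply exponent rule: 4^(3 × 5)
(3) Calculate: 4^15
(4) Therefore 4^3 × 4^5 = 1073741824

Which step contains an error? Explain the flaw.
Step 2: Apply exponent rule: 4^(3 × 5)

Step 2 incorrectly states that a^b × a^c = a^(b×c). The correct rule is a^b × a^c = a^(b+c). The actual value is 4^3 × 4^5 = 4^8 = 65536, not 4^15 = 1073741824.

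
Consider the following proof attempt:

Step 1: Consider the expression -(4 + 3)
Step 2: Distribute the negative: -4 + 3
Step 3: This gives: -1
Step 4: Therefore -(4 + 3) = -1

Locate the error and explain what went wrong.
Step 2: Distribute the negative: -4 + 3

Step 2 incorrectly distributes the negative sign. The correct distribution is -(4 + 3) = -4 - 3 = -7. The negative must be applied to both terms, not just the first. The error treats -(4 + 3) as -4 + 3, which equals -1 instead of -7.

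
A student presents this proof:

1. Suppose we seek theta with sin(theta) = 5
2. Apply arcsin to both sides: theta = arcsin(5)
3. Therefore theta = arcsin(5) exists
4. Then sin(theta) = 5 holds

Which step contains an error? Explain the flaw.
Step 2: Apply arcsin to both sides: theta = arcsin(5)

Step 2 applies arcsin to 5. However, arcsin(x) is only defined for x in [-1, 1] because sin(theta) can only produce values in that range. Since |5| > 1, arcsin(5) is undefined. There is no angle whose sine equals 5.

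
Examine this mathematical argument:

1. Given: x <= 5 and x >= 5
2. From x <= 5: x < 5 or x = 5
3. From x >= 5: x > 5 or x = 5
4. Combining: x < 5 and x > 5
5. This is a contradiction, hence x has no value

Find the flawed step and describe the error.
Step 4: Combining: x < 5 and x > 5

Step 4 incorrectly combines the conditions. From x <= 5 and x >= 5, the intersection is x = 5. The error treats the 'or' cases as 'and' requirements. The correct conclusion is that x = 5 is the unique solution, not that no solution exists.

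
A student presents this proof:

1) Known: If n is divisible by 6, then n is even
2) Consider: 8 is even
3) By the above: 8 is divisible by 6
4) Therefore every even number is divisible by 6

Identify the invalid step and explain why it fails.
Step 3: By the above: 8 is divisible by 6

Step 3 commits the fallacy of affirming the consequent. The known fact 'divisible by 6 → even' does NOT imply 'even → divisible by 6'. That would be the converse, which is false. For example, 8 is even but 8 ÷ 6 = 1.33, which is not an integer.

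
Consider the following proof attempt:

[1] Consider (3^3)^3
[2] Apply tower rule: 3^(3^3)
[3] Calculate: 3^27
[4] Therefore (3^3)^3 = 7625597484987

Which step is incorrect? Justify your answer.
Step 2: Apply tower rule: 3^(3^3)

Step 2 incorrectly states that (a^b)^c = a^(b^c). The correct rule is (a^b)^c = a^(b×c). The actual value is (3^3)^3 = 3^9 = 19683, not 3^27 = 7625597484987.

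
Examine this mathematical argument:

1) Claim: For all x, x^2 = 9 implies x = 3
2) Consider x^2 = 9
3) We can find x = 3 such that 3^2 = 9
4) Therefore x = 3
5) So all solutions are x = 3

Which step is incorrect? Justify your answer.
Step 4: Therefore x = 3

Step 4 incorrectly concludes that x = 3 is the only solution. The proof shows that x = 3 is A solution (existence), but does not show it is the ONLY solution (uniqueness). In fact, x = -3 is also a solution since (-3)^2 = 9. Finding one solution doesn't prove there are no others.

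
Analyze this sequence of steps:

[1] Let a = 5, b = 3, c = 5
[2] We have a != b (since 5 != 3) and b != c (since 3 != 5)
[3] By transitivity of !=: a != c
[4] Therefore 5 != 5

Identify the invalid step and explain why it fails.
Step 3: By transitivity of !=: a != c

Step 3 incorrectly applies transitivity to the '!=' relation. Transitivity states: if a R b and b R c, then a R c. However, '!=' is not transitive. Counterexample: 5 != 3 and 3 != 5, but 5 = 5 (both equal 5). Transitivity holds for relations like <, <=, =, but not for !=.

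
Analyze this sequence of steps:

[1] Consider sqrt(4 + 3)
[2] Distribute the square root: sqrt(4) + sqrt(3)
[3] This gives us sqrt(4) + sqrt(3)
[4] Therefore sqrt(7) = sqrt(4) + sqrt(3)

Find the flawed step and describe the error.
Step 2: Distribute the square root: sqrt(4) + sqrt(3)

Step 2 incorrectly 'distributes' the square root over addition. The square root function does not distribute: sqrt(a + b) ≠ sqrt(a) + sqrt(b). In fact, sqrt(4 + 3) = sqrt(7) ≈ 2.6458, while sqrt(4) + sqrt(3) ≈ 3.7321.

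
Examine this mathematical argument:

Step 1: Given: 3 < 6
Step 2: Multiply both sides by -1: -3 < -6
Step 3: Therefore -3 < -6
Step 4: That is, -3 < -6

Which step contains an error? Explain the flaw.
Step 2: Multiply both sides by -1: -3 < -6

Step 2 multiplies both sides by -1 but fails to reverse the inequality sign. When multiplying (or dividing) an inequality by a negative number, the direction must be reversed. Since 3 < 6, we should get -3 > -6, i.e., -3 > -6.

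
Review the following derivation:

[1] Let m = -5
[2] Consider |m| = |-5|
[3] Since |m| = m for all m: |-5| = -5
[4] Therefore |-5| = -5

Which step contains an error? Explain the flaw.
Step 3: Since |m| = m for all m: |-5| = -5

Step 3 incorrectly states that |m| = m for all m. The correct definition is |m| = m when m >= 0, and |m| = -m when m < 0. Since -5 < 0, we have |-5| = -(-5) = 5, not -5.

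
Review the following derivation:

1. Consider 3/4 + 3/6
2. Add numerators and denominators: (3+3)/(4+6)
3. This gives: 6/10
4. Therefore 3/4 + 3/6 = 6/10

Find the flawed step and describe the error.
Step 2: Add numerators and denominators: (3+3)/(4+6)

Step 2 incorrectly adds fractions by separately adding numerators and denominators. This is wrong. The correct method requires a common denominator: 3/4 + 3/6 = (3×6 + 3×4)/(4×6) = 30/24 = 5/4. The method used gives 6/10, which is different.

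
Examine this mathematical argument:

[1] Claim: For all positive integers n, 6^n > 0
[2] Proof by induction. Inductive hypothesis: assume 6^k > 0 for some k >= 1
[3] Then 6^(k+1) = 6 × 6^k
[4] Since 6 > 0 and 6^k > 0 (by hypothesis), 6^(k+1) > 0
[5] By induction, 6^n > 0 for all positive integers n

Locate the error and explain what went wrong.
Step 5: By induction, 6^n > 0 for all positive integers n

Step 5 concludes the proof by induction, but no base case was ever established. A valid induction proof requires: (1) a base case proving 6^1 > 0, and (2) an inductive step showing IF 6^k > 0 THEN 6^(k+1) > 0. Steps 2-4 correctly establish the inductive step, but without the base case the conclusion in step 5 does not follow.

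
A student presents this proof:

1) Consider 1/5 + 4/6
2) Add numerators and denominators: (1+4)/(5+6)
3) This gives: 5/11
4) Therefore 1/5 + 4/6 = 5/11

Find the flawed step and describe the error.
Step 2: Add numerators and denominators: (1+4)/(5+6)

Step 2 incorrectly adds fractions by separately adding numerators and denominators. This is wrong. The correct method requires a common denominator: 1/5 + 4/6 = (1×6 + 4×5)/(5×6) = 26/30 = 13/15. The method used gives 5/11, which is different.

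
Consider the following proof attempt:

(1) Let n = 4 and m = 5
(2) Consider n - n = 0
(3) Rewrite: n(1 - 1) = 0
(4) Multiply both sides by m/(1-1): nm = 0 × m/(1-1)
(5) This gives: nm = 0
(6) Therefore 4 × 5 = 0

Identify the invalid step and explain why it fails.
Step 4: Multiply both sides by m/(1-1): nm = 0 × m/(1-1)

Step 4 multiplies both sides by m/(1-1). However, 1-1 = 0, so this is multiplication by m/0, which is undefined. We cannot multiply by an undefined expression.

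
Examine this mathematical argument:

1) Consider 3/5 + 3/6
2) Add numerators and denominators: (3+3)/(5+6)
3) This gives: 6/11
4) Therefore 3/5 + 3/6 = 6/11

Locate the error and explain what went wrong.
Step 2: Add numerators and denominators: (3+3)/(5+6)

Step 2 incorrectly adds fractions by separately adding numerators and denominators. This is wrong. The correct method requires a common denominator: 3/5 + 3/6 = (3×6 + 3×5)/(5×6) = 33/30 = 11/10. The method used gives 6/11, which is different.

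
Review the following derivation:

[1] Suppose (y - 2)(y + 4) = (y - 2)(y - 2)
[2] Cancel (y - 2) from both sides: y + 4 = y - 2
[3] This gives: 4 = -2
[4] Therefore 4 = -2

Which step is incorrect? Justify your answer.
Step 2: Cancel (y - 2) from both sides: y + 4 = y - 2

Step 2 cancels (y - 2) from both sides. This is only valid if (y - 2) ≠ 0, i.e., y ≠ 2. When y = 2, both sides equal zero regardless of the other factors. The correct approach requires considering y = 2 as a separate case.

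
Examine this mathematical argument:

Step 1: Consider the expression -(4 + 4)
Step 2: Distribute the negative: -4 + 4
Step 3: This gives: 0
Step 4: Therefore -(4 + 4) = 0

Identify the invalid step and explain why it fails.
Step 2: Distribute the negative: -4 + 4

Step 2 incorrectly distributes the negative sign. The correct distribution is -(4 + 4) = -4 - 4 = -8. The negative must be applied to both terms, not just the first. The error treats -(4 + 4) as -4 + 4, which equals 0 instead of -8.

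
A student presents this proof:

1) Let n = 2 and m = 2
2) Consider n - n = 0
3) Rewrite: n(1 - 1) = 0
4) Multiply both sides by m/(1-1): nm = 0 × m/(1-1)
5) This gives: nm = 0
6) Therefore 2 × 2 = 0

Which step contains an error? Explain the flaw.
Step 4: Multiply both sides by m/(1-1): nm = 0 × m/(1-1)

Step 4 multiplies both sides by m/(1-1). However, 1-1 = 0, so this is multiplication by m/0, which is undefined. We cannot multiply by an undefined expression.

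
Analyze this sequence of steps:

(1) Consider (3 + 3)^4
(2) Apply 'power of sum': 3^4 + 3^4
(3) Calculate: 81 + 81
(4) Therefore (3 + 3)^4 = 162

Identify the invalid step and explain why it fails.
Step 2: Apply 'power of sum': 3^4 + 3^4

Step 2 incorrectly applies a non-existent rule '(a+b)^n = a^n + b^n'. This is false in general. The correct expansion uses the binomial theorem. The actual value is (3 + 3)^4 = 6^4 = 1296, not 162.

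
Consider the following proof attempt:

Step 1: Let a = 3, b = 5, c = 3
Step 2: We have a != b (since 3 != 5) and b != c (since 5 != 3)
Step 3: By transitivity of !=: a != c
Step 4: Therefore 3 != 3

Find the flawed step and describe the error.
Step 3: By transitivity of !=: a != c

Step 3 incorrectly applies transitivity to the '!=' relation. Transitivity states: if a R b and b R c, then a R c. However, '!=' is not transitive. Counterexample: 3 != 5 and 5 != 3, but 3 = 3 (both equal 3). Transitivity holds for relations like <, <=, =, but not for !=.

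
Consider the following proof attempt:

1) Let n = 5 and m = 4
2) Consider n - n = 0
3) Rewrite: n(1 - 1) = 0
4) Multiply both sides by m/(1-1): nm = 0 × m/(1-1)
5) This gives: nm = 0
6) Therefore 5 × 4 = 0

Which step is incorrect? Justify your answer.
Step 4: Multiply both sides by m/(1-1): nm = 0 × m/(1-1)

Step 4 multiplies both sides by m/(1-1). However, 1-1 = 0, so this is multiplication by m/0, which is undefined. We cannot multiply by an undefined expression.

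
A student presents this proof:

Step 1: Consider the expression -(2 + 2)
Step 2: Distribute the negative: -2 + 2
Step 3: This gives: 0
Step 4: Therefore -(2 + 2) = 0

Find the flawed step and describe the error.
Step 2: Distribute the negative: -2 + 2

Step 2 incorrectly distributes the negative sign. The correct distribution is -(2 + 2) = -2 - 2 = -4. The negative must be applied to both terms, not just the first. The error treats -(2 + 2) as -2 + 2, which equals 0 instead of -4.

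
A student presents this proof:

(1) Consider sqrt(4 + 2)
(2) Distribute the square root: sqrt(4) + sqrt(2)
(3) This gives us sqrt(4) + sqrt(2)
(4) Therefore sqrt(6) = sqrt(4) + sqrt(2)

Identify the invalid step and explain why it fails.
Step 2: Distribute the square root: sqrt(4) + sqrt(2)

Step 2 incorrectly 'distributes' the square root over addition. The square root function does not distribute: sqrt(a + b) ≠ sqrt(a) + sqrt(b). In fact, sqrt(4 + 2) = sqrt(6) ≈ 2.4495, while sqrt(4) + sqrt(2) ≈ 3.4142.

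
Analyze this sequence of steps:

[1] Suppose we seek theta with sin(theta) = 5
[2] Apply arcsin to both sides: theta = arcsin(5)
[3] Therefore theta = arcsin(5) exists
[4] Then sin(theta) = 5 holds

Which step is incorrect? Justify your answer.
Step 2: Apply arcsin to both sides: theta = arcsin(5)

Step 2 applies arcsin to 5. However, arcsin(x) is only defined for x in [-1, 1] because sin(theta) can only produce values in that range. Since |5| > 1, arcsin(5) is undefined. There is no angle whose sine equals 5.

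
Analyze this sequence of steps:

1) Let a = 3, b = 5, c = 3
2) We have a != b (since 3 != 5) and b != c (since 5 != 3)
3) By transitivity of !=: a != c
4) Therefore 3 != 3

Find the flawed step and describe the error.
Step 3: By transitivity of !=: a != c

Step 3 incorrectly applies transitivity to the '!=' relation. Transitivity states: if a R b and b R c, then a R c. However, '!=' is not transitive. Counterexample: 3 != 5 and 5 != 3, but 3 = 3 (both equal 3). Transitivity holds for relations like <, <=, =, but not for !=.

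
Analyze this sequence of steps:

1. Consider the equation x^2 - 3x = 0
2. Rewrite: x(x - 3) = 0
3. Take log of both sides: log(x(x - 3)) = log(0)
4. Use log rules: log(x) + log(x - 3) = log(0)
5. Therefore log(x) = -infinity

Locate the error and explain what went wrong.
Step 3: Take log of both sides: log(x(x - 3)) = log(0)

Step 3 takes the logarithm of both sides, resulting in log(0) on the right side. The logarithm is only defined for positive numbers; log(0) is undefined (approaches negative infinity). This operation is invalid.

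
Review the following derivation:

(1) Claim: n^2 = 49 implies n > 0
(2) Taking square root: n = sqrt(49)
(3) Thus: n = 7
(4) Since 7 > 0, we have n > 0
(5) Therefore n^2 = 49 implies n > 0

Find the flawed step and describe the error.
Step 2: Taking square root: n = sqrt(49)

Step 2 takes the square root and assumes the positive root only. The equation n^2 = 49 actually has two solutions: n = 7 and n = -7. The proof silently assumes n > 0 without justification, then uses this assumption to conclude n > 0, which is circular. The counterexample n = -7 shows the claim is false.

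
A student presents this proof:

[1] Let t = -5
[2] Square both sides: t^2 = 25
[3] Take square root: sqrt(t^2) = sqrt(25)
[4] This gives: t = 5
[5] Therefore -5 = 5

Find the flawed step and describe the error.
Step 4: This gives: t = 5

Step 4 incorrectly states that sqrt(t^2) = t. The correct identity is sqrt(t^2) = |t|. Since t = -5 < 0, we have sqrt(t^2) = |-5| = 5, not t = -5.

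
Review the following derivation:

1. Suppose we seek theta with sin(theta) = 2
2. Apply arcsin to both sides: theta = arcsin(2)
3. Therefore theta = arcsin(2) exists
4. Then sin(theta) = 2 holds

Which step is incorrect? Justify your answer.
Step 2: Apply arcsin to both sides: theta = arcsin(2)

Step 2 applies arcsin to 2. However, arcsin(x) is only defined for x in [-1, 1] because sin(theta) can only produce values in that range. Since |2| > 1, arcsin(2) is undefined. There is no angle whose sine equals 2.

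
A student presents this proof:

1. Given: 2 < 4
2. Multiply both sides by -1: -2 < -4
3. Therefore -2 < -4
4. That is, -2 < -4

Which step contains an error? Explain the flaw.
Step 2: Multiply both sides by -1: -2 < -4

Step 2 multiplies both sides by -1 but fails to reverse the inequality sign. When multiplying (or dividing) an inequality by a negative number, the direction must be reversed. Since 2 < 4, we should get -2 > -4, i.e., -2 > -4.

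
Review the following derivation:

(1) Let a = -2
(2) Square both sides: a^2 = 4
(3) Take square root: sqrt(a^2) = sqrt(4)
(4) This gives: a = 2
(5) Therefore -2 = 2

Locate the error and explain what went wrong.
Step 4: This gives: a = 2

Step 4 incorrectly states that sqrt(a^2) = a. The correct identity is sqrt(a^2) = |a|. Since a = -2 < 0, we have sqrt(a^2) = |-2| = 2, not a = -2.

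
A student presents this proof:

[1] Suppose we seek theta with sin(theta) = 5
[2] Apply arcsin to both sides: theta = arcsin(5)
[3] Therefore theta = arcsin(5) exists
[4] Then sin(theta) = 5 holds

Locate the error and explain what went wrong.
Step 2: Apply arcsin to both sides: theta = arcsin(5)

Step 2 applies arcsin to 5. However, arcsin(x) is only defined for x in [-1, 1] because sin(theta) can only produce values in that range. Since |5| > 1, arcsin(5) is undefined. There is no angle whose sine equals 5.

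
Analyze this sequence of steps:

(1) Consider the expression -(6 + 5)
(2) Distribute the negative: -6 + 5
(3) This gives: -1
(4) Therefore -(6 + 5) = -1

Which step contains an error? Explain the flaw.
Step 2: Distribute the negative: -6 + 5

Step 2 incorrectly distributes the negative sign. The correct distribution is -(6 + 5) = -6 - 5 = -11. The negative must be applied to both terms, not just the first. The error treats -(6 + 5) as -6 + 5, which equals -1 instead of -11.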